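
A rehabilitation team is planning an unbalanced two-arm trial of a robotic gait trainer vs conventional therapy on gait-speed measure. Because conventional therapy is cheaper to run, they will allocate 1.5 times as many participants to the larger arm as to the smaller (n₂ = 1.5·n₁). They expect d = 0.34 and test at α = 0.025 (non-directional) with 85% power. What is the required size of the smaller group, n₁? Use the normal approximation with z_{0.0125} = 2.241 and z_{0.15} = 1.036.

n₁ = 155

With allocation ratio k = n₂/n₁ = 1.5, Var(x̄₁−x̄₂) = σ²(1/n₁ + 1/(k·n₁)) = σ²·(k+1)/(k·n₁).
So n₁ = (1 + 1/k)·((z_{α/2} + z_β)/d)² = 1.667 × (3.277/0.34)².
n₁ = 1.667 × 92.90 = 154.8.
Round up: n₁ = 155, giving n₂ = ⌈1.5 × 155⌉ = ⌈232.5⌉ = 233.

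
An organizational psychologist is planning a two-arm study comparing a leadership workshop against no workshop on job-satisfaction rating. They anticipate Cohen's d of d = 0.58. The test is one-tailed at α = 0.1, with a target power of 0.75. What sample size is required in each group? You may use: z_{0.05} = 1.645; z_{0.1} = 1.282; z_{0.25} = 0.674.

n = 23 per group

For two independent groups with equal n: n = 2·((z_{α} + z_β) / d)².
z_{α} + z_β = 1.282 + 0.674 = 1.956.
n = 2 × (1.956 / 0.58)² = 2 × 3.372² = 2 × 11.37 = 22.7.
Round up to the next whole participant.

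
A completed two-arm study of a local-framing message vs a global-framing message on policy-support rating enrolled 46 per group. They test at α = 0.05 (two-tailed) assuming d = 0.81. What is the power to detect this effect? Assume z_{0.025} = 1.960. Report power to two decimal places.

power ≈ 0.97

For two equal groups, power = Φ(d·√(n/2) − z_{α/2}).
d·√(n/2) = 0.81 × √(46/2) = 0.81 × 4.796 = 3.885.
z_β = 3.885 − 1.960 = 1.925.
Power = Φ(1.925) = 0.973.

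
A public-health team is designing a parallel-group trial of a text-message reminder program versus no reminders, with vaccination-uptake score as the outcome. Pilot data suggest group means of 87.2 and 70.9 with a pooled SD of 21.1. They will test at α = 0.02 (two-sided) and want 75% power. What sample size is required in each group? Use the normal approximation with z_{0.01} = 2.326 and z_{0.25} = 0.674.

Cohen's d = |M₁ − M₂| / SD_pooled = |87.2 − 70.9| / 21.1 = 16.3 / 21.1 = 0.773.
For two independent groups with equal n: n = 2·((z_{α/2} + z_β) / d)².
z_{α/2} + z_β = 2.326 + 0.674 = 3.000.
n = 2 × (3.000 / 0.773)² = 2 × 3.881² = 2 × 15.06 = 30.1.
Round up to the next whole participant.

n = 31 per group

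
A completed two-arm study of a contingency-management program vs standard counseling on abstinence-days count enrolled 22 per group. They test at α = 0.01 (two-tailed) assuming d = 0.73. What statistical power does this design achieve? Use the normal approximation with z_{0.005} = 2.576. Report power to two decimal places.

For two equal groups, power = Φ(d·√(n/2) − z_{α/2}).
d·√(n/2) = 0.73 × √(22/2) = 0.73 × 3.317 = 2.421.
z_β = 2.421 − 2.576 = -0.155.
Power = Φ(-0.155) = 0.438.

power ≈ 0.44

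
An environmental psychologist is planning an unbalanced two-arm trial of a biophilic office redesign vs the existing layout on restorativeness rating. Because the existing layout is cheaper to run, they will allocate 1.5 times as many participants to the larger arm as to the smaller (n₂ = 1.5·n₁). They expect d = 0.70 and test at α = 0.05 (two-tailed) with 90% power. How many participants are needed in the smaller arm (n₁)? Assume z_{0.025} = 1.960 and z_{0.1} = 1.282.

With allocation ratio k = n₂/n₁ = 1.5, Var(x̄₁−x̄₂) = σ²(1/n₁ + 1/(k·n₁)) = σ²·(k+1)/(k·n₁).
So n₁ = (1 + 1/k)·((z_{α/2} + z_β)/d)² = 1.667 × (3.242/0.70)².
n₁ = 1.667 × 21.45 = 35.8.
Round up: n₁ = 36, giving n₂ = 1.5 × 36 = 54.

n₁ = 36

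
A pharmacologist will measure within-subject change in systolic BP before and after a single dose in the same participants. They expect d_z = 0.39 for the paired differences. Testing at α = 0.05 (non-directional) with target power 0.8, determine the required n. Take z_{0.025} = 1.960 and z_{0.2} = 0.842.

For a paired (one-sample on differences) test: n = ((z_{α/2} + z_β) / d)².
z_{α/2} + z_β = 1.960 + 0.842 = 2.802.
n = (2.802 / 0.39)² = 7.185² = 51.62.
Round up.

n = 52 pairs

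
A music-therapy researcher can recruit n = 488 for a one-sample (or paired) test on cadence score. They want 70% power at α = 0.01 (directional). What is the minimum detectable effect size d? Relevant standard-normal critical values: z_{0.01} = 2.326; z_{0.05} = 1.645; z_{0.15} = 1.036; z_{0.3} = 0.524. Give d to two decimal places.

d_min ≈ 0.13

For a single sample (or paired design) of n = 488: d_min = (z_{α} + z_β)/√n.
z-sum = 2.326 + 0.524 = 2.850.
d_min = 2.850 / √488 = 2.850 / 22.091 = 0.129.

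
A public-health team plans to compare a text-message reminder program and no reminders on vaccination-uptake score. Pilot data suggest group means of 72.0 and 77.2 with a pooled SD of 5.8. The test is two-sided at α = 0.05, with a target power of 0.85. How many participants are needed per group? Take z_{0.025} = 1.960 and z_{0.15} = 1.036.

n = 23 per group

Cohen's d = |M₁ − M₂| / SD_pooled = |72.0 − 77.2| / 5.8 = 5.2 / 5.8 = 0.897.
For two independent groups with equal n: n = 2·((z_{α/2} + z_β) / d)².
z_{α/2} + z_β = 1.960 + 1.036 = 2.996.
n = 2 × (2.996 / 0.897)² = 2 × 3.340² = 2 × 11.16 = 22.3.
Round up to the next whole participant.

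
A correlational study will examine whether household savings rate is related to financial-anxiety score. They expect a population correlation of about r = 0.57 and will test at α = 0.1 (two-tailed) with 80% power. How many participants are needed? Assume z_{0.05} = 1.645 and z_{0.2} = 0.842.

n = 18

Fisher's z: C = ½·ln((1+r)/(1−r)) = ½·ln(3.6512) = 0.6475.
n = ((z_{α/2} + z_β)/C)² + 3.
(1.645 + 0.842) / 0.6475 = 2.487 / 0.6475 = 3.841.
n = 3.841² + 3 = 14.75 + 3 = 17.8.
Round up.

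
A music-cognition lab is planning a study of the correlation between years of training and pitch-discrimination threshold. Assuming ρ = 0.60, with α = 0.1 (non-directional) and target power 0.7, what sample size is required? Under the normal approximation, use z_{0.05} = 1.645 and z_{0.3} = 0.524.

n = 13

Fisher's z: C = ½·ln((1+r)/(1−r)) = ½·ln(4.0000) = 0.6931.
n = ((z_{α/2} + z_β)/C)² + 3.
(1.645 + 0.524) / 0.6931 = 2.169 / 0.6931 = 3.129.
n = 3.129² + 3 = 9.79 + 3 = 12.8.
Round up.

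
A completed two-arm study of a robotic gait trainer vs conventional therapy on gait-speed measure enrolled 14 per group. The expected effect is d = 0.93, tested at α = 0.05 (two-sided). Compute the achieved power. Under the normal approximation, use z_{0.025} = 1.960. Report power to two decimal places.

power ≈ 0.69

For two equal groups, power = Φ(d·√(n/2) − z_{α/2}).
d·√(n/2) = 0.93 × √(14/2) = 0.93 × 2.646 = 2.461.
z_β = 2.461 − 1.960 = 0.501.
Power = Φ(0.501) = 0.692.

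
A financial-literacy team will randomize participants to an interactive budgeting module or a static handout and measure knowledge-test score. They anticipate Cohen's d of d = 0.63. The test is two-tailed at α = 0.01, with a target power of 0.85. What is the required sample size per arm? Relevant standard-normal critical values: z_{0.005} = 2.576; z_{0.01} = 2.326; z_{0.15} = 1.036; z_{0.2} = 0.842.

n = 66 per group

For two independent groups with equal n: n = 2·((z_{α/2} + z_β) / d)².
z_{α/2} + z_β = 2.576 + 1.036 = 3.612.
n = 2 × (3.612 / 0.63)² = 2 × 5.733² = 2 × 32.87 = 65.7.
Round up to the next whole participant.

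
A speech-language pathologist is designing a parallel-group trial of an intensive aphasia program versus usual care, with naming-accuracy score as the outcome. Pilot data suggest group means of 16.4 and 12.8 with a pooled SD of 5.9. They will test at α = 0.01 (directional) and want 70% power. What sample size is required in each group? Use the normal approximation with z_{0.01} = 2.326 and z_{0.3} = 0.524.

n = 44 per group

Cohen's d = |M₁ − M₂| / SD_pooled = |16.4 − 12.8| / 5.9 = 3.6 / 5.9 = 0.610.
For two independent groups with equal n: n = 2·((z_{α} + z_β) / d)².
z_{α} + z_β = 2.326 + 0.524 = 2.850.
n = 2 × (2.850 / 0.610)² = 2 × 4.672² = 2 × 21.83 = 43.7.
Round up to the next whole participant.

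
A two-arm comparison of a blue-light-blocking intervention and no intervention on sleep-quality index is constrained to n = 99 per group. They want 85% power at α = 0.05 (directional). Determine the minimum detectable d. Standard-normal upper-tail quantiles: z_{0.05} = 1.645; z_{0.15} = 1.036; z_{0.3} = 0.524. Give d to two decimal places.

For two independent groups of n = 99 each: d_min = (z_{α} + z_β)·√(2/n).
z-sum = 1.645 + 1.036 = 2.681.
d_min = 2.681 × √(2/99) = 2.681 × 0.1421 = 0.381.

d_min ≈ 0.38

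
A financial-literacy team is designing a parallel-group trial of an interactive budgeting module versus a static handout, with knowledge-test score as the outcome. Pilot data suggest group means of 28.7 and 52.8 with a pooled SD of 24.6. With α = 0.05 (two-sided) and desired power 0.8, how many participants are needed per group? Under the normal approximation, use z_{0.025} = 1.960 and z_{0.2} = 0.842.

Cohen's d = |M₁ − M₂| / SD_pooled = |28.7 − 52.8| / 24.6 = 24.1 / 24.6 = 0.980.
For two independent groups with equal n: n = 2·((z_{α/2} + z_β) / d)².
z_{α/2} + z_β = 1.960 + 0.842 = 2.802.
n = 2 × (2.802 / 0.980)² = 2 × 2.859² = 2 × 8.17 = 16.3.
Round up to the next whole participant.

n = 17 per group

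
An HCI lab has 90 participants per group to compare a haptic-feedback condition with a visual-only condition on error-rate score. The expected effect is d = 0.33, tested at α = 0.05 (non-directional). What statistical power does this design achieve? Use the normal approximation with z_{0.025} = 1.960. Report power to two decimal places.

power ≈ 0.60

For two equal groups, power = Φ(d·√(n/2) − z_{α/2}).
d·√(n/2) = 0.33 × √(90/2) = 0.33 × 6.708 = 2.214.
z_β = 2.214 − 1.960 = 0.254.
Power = Φ(0.254) = 0.600.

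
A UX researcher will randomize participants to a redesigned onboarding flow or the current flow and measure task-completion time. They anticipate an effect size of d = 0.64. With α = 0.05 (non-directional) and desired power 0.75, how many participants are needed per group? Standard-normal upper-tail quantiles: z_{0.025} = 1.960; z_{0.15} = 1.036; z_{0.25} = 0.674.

n = 34 per group

For two independent groups with equal n: n = 2·((z_{α/2} + z_β) / d)².
z_{α/2} + z_β = 1.960 + 0.674 = 2.634.
n = 2 × (2.634 / 0.64)² = 2 × 4.116² = 2 × 16.94 = 33.9.
Round up to the next whole participant.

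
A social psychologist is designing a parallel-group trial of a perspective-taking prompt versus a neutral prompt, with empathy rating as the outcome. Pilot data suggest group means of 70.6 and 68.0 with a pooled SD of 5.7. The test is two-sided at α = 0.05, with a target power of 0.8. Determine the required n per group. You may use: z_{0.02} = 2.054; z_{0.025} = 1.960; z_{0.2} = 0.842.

n = 76 per group

Cohen's d = |M₁ − M₂| / SD_pooled = |70.6 − 68.0| / 5.7 = 2.6 / 5.7 = 0.456.
For two independent groups with equal n: n = 2·((z_{α/2} + z_β) / d)².
z_{α/2} + z_β = 1.960 + 0.842 = 2.802.
n = 2 × (2.802 / 0.456)² = 2 × 6.145² = 2 × 37.76 = 75.5.
Round up to the next whole participant.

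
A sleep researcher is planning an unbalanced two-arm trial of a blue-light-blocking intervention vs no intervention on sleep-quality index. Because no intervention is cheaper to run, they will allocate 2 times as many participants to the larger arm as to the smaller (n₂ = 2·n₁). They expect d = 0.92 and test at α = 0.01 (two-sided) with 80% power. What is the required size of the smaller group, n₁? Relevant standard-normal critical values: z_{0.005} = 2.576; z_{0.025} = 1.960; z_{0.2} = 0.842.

n₁ = 21

With allocation ratio k = n₂/n₁ = 2, Var(x̄₁−x̄₂) = σ²(1/n₁ + 1/(k·n₁)) = σ²·(k+1)/(k·n₁).
So n₁ = (1 + 1/k)·((z_{α/2} + z_β)/d)² = 1.500 × (3.418/0.92)².
n₁ = 1.500 × 13.80 = 20.7.
Round up: n₁ = 21, giving n₂ = 2 × 21 = 42.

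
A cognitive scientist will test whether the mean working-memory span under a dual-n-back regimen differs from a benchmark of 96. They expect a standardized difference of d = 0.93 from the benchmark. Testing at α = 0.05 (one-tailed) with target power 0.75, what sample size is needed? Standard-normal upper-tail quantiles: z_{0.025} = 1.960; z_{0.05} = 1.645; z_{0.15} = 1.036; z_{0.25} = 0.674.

n = 7

For a one-sample test: n = ((z_{α} + z_β) / d)².
z_{α} + z_β = 1.645 + 0.674 = 2.319.
n = (2.319 / 0.93)² = 2.494² = 6.22.
Round up.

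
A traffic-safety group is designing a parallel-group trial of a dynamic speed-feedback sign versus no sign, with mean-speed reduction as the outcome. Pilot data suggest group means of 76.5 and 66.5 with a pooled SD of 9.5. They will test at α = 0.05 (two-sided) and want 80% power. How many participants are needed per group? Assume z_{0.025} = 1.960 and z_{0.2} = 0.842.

Cohen's d = |M₁ − M₂| / SD_pooled = |76.5 − 66.5| / 9.5 = 10.0 / 9.5 = 1.053.
For two independent groups with equal n: n = 2·((z_{α/2} + z_β) / d)².
z_{α/2} + z_β = 1.960 + 0.842 = 2.802.
n = 2 × (2.802 / 1.053)² = 2 × 2.661² = 2 × 7.08 = 14.2.
Round up to the next whole participant.

n = 15 per group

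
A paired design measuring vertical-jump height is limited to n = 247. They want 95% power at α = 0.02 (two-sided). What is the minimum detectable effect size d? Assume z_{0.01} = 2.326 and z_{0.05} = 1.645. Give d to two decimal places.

For a single sample (or paired design) of n = 247: d_min = (z_{α/2} + z_β)/√n.
z-sum = 2.326 + 1.645 = 3.971.
d_min = 3.971 / √247 = 3.971 / 15.716 = 0.253.

d_min ≈ 0.25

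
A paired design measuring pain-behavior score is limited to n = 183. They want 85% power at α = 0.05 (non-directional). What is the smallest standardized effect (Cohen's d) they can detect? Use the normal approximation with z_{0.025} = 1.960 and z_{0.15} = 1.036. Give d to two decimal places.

d_min ≈ 0.22

For a single sample (or paired design) of n = 183: d_min = (z_{α/2} + z_β)/√n.
z-sum = 1.960 + 1.036 = 2.996.
d_min = 2.996 / √183 = 2.996 / 13.528 = 0.221.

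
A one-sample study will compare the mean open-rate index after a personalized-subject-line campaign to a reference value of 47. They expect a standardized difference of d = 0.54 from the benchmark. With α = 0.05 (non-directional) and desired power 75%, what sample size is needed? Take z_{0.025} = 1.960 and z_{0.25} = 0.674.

n = 24

For a one-sample test: n = ((z_{α/2} + z_β) / d)².
z_{α/2} + z_β = 1.960 + 0.674 = 2.634.
n = (2.634 / 0.54)² = 4.878² = 23.79.
Round up.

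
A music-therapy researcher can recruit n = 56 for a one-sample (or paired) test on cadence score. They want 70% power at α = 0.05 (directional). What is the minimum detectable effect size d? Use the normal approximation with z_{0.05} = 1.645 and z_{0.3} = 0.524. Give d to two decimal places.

For a single sample (or paired design) of n = 56: d_min = (z_{α} + z_β)/√n.
z-sum = 1.645 + 0.524 = 2.169.
d_min = 2.169 / √56 = 2.169 / 7.483 = 0.290.

d_min ≈ 0.29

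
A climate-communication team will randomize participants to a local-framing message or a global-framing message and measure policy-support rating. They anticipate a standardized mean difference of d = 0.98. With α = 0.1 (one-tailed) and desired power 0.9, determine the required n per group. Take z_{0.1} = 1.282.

n = 14 per group

For two independent groups with equal n: n = 2·((z_{α} + z_β) / d)².
z_{α} + z_β = 1.282 + 1.282 = 2.564.
n = 2 × (2.564 / 0.98)² = 2 × 2.616² = 2 × 6.85 = 13.7.
Round up to the next whole participant.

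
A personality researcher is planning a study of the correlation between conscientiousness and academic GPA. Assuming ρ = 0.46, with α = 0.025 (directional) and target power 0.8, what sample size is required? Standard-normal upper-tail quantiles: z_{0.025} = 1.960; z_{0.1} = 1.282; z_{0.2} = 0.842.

Fisher's z: C = ½·ln((1+r)/(1−r)) = ½·ln(2.7037) = 0.4973.
n = ((z_{α} + z_β)/C)² + 3.
(1.960 + 0.842) / 0.4973 = 2.802 / 0.4973 = 5.634.
n = 5.634² + 3 = 31.75 + 3 = 34.7.
Round up.

n = 35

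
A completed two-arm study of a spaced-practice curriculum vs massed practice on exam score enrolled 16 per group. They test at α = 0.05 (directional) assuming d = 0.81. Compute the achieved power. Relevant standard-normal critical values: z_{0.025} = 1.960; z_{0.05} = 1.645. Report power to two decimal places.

For two equal groups, power = Φ(d·√(n/2) − z_{α}).
d·√(n/2) = 0.81 × √(16/2) = 0.81 × 2.828 = 2.291.
z_β = 2.291 − 1.645 = 0.646.
Power = Φ(0.646) = 0.741.

power ≈ 0.74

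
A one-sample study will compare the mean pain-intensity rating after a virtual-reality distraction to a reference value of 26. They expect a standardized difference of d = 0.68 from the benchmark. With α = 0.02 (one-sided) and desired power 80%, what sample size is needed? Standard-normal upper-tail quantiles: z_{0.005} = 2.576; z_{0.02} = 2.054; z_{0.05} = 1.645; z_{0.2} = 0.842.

n = 19

For a one-sample test: n = ((z_{α} + z_β) / d)².
z_{α} + z_β = 2.054 + 0.842 = 2.896.
n = (2.896 / 0.68)² = 4.259² = 18.14.
Round up.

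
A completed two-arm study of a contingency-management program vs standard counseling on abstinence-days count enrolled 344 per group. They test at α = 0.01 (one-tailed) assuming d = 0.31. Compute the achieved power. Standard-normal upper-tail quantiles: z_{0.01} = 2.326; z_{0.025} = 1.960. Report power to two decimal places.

For two equal groups, power = Φ(d·√(n/2) − z_{α}).
d·√(n/2) = 0.31 × √(344/2) = 0.31 × 13.115 = 4.066.
z_β = 4.066 − 2.326 = 1.740.
Power = Φ(1.740) = 0.959.

power ≈ 0.96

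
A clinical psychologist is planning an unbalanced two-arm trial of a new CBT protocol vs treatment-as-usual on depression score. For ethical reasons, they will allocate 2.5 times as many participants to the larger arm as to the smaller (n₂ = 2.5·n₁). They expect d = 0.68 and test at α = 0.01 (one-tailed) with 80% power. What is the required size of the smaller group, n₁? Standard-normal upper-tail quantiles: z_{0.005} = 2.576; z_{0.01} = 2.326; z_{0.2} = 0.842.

n₁ = 31

With allocation ratio k = n₂/n₁ = 2.5, Var(x̄₁−x̄₂) = σ²(1/n₁ + 1/(k·n₁)) = σ²·(k+1)/(k·n₁).
So n₁ = (1 + 1/k)·((z_{α} + z_β)/d)² = 1.400 × (3.168/0.68)².
n₁ = 1.400 × 21.70 = 30.4.
Round up: n₁ = 31, giving n₂ = ⌈2.5 × 31⌉ = ⌈77.5⌉ = 78.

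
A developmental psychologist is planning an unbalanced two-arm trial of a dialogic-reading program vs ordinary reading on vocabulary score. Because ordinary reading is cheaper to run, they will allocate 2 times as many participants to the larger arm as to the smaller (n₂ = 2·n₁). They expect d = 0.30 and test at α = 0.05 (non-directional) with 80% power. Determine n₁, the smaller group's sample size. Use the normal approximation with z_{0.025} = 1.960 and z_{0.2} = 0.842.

n₁ = 131

With allocation ratio k = n₂/n₁ = 2, Var(x̄₁−x̄₂) = σ²(1/n₁ + 1/(k·n₁)) = σ²·(k+1)/(k·n₁).
So n₁ = (1 + 1/k)·((z_{α/2} + z_β)/d)² = 1.500 × (2.802/0.30)².
n₁ = 1.500 × 87.24 = 130.9.
Round up: n₁ = 131, giving n₂ = 2 × 131 = 262.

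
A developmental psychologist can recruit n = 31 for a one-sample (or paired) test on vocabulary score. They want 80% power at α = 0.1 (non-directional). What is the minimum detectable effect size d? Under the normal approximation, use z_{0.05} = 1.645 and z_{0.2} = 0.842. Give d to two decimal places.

d_min ≈ 0.45

For a single sample (or paired design) of n = 31: d_min = (z_{α/2} + z_β)/√n.
z-sum = 1.645 + 0.842 = 2.487.
d_min = 2.487 / √31 = 2.487 / 5.568 = 0.447.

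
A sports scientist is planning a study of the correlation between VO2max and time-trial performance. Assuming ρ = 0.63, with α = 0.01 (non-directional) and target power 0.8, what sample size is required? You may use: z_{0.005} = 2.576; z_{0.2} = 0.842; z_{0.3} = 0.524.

n = 25

Fisher's z: C = ½·ln((1+r)/(1−r)) = ½·ln(4.4054) = 0.7414.
n = ((z_{α/2} + z_β)/C)² + 3.
(2.576 + 0.842) / 0.7414 = 3.418 / 0.7414 = 4.610.
n = 4.610² + 3 = 21.25 + 3 = 24.3.
Round up.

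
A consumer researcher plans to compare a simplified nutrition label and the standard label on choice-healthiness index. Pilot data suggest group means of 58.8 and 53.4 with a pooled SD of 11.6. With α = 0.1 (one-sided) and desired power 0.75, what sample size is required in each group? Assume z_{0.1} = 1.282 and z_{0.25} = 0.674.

Cohen's d = |M₁ − M₂| / SD_pooled = |58.8 − 53.4| / 11.6 = 5.4 / 11.6 = 0.466.
For two independent groups with equal n: n = 2·((z_{α} + z_β) / d)².
z_{α} + z_β = 1.282 + 0.674 = 1.956.
n = 2 × (1.956 / 0.466)² = 2 × 4.197² = 2 × 17.62 = 35.2.
Round up to the next whole participant.

n = 36 per group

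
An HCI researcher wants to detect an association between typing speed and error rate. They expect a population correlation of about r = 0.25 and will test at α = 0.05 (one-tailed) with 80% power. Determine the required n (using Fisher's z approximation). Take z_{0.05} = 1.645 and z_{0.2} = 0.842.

n = 98

Fisher's z: C = ½·ln((1+r)/(1−r)) = ½·ln(1.6667) = 0.2554.
n = ((z_{α} + z_β)/C)² + 3.
(1.645 + 0.842) / 0.2554 = 2.487 / 0.2554 = 9.738.
n = 9.738² + 3 = 94.82 + 3 = 97.8.
Round up.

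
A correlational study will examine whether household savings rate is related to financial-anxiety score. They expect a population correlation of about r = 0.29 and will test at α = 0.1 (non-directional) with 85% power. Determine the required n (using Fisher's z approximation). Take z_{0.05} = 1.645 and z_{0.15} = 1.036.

n = 84

Fisher's z: C = ½·ln((1+r)/(1−r)) = ½·ln(1.8169) = 0.2986.
n = ((z_{α/2} + z_β)/C)² + 3.
(1.645 + 1.036) / 0.2986 = 2.681 / 0.2986 = 8.979.
n = 8.979² + 3 = 80.61 + 3 = 83.6.
Round up.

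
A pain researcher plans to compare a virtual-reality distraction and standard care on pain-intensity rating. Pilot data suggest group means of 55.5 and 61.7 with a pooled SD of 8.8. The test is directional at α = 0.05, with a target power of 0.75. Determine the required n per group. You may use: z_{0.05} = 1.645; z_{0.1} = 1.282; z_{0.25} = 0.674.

n = 22 per group

Cohen's d = |M₁ − M₂| / SD_pooled = |55.5 − 61.7| / 8.8 = 6.2 / 8.8 = 0.705.
For two independent groups with equal n: n = 2·((z_{α} + z_β) / d)².
z_{α} + z_β = 1.645 + 0.674 = 2.319.
n = 2 × (2.319 / 0.705)² = 2 × 3.289² = 2 × 10.82 = 21.6.
Round up to the next whole participant.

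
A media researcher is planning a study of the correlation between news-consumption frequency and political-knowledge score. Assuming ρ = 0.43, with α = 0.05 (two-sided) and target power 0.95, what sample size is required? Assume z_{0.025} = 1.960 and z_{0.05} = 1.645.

n = 65

Fisher's z: C = ½·ln((1+r)/(1−r)) = ½·ln(2.5088) = 0.4599.
n = ((z_{α/2} + z_β)/C)² + 3.
(1.960 + 1.645) / 0.4599 = 3.605 / 0.4599 = 7.839.
n = 7.839² + 3 = 61.44 + 3 = 64.4.
Round up.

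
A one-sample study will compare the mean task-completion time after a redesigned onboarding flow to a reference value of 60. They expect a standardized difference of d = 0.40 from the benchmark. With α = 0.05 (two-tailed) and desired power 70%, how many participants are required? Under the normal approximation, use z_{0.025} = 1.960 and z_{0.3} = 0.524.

n = 39

For a one-sample test: n = ((z_{α/2} + z_β) / d)².
z_{α/2} + z_β = 1.960 + 0.524 = 2.484.
n = (2.484 / 0.40)² = 6.210² = 38.56.
Round up.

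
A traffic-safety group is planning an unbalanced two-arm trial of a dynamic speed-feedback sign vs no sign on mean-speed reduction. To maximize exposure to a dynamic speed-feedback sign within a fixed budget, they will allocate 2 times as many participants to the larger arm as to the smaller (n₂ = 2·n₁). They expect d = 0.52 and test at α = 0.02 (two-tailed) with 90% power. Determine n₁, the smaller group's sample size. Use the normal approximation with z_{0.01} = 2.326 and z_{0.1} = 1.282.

n₁ = 73

With allocation ratio k = n₂/n₁ = 2, Var(x̄₁−x̄₂) = σ²(1/n₁ + 1/(k·n₁)) = σ²·(k+1)/(k·n₁).
So n₁ = (1 + 1/k)·((z_{α/2} + z_β)/d)² = 1.500 × (3.608/0.52)².
n₁ = 1.500 × 48.14 = 72.2.
Round up: n₁ = 73, giving n₂ = 2 × 73 = 146.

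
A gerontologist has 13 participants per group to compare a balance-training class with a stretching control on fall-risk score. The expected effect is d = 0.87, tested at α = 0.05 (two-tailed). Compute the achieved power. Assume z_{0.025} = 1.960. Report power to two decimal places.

power ≈ 0.60

For two equal groups, power = Φ(d·√(n/2) − z_{α/2}).
d·√(n/2) = 0.87 × √(13/2) = 0.87 × 2.550 = 2.218.
z_β = 2.218 − 1.960 = 0.258.
Power = Φ(0.258) = 0.602.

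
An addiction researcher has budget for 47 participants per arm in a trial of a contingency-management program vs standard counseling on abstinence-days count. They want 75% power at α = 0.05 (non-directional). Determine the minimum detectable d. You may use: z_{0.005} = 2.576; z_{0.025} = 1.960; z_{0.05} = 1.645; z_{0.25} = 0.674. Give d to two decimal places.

d_min ≈ 0.54

For two independent groups of n = 47 each: d_min = (z_{α/2} + z_β)·√(2/n).
z-sum = 1.960 + 0.674 = 2.634.
d_min = 2.634 × √(2/47) = 2.634 × 0.2063 = 0.543.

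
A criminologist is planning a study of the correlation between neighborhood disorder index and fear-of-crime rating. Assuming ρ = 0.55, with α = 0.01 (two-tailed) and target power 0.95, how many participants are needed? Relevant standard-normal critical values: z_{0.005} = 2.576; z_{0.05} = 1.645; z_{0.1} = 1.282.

n = 50

Fisher's z: C = ½·ln((1+r)/(1−r)) = ½·ln(3.4444) = 0.6184.
n = ((z_{α/2} + z_β)/C)² + 3.
(2.576 + 1.645) / 0.6184 = 4.221 / 0.6184 = 6.826.
n = 6.826² + 3 = 46.59 + 3 = 49.6.
Round up.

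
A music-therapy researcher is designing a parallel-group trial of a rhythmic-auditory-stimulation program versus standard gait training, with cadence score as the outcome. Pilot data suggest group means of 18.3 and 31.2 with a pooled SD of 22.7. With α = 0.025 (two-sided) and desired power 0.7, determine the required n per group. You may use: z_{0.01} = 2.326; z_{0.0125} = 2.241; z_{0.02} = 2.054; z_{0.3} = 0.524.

Cohen's d = |M₁ − M₂| / SD_pooled = |18.3 − 31.2| / 22.7 = 12.9 / 22.7 = 0.568.
For two independent groups with equal n: n = 2·((z_{α/2} + z_β) / d)².
z_{α/2} + z_β = 2.241 + 0.524 = 2.765.
n = 2 × (2.765 / 0.568)² = 2 × 4.868² = 2 × 23.70 = 47.4.
Round up to the next whole participant.

n = 48 per group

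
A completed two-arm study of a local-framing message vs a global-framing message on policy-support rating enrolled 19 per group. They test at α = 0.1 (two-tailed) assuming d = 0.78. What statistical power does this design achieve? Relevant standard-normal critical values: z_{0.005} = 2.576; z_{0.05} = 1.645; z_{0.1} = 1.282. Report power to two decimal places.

power ≈ 0.78

For two equal groups, power = Φ(d·√(n/2) − z_{α/2}).
d·√(n/2) = 0.78 × √(19/2) = 0.78 × 3.082 = 2.404.
z_β = 2.404 − 1.645 = 0.759.
Power = Φ(0.759) = 0.776.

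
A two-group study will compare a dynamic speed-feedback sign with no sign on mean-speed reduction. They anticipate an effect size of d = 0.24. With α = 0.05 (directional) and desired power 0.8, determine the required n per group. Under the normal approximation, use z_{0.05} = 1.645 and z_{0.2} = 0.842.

For two independent groups with equal n: n = 2·((z_{α} + z_β) / d)².
z_{α} + z_β = 1.645 + 0.842 = 2.487.
n = 2 × (2.487 / 0.24)² = 2 × 10.363² = 2 × 107.38 = 214.8.
Round up to the next whole participant.

n = 215 per group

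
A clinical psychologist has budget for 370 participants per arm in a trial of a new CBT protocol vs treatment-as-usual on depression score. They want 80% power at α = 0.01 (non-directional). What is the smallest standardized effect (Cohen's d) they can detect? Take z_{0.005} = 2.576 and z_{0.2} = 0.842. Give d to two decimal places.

d_min ≈ 0.25

For two independent groups of n = 370 each: d_min = (z_{α/2} + z_β)·√(2/n).
z-sum = 2.576 + 0.842 = 3.418.
d_min = 3.418 × √(2/370) = 3.418 × 0.0735 = 0.251.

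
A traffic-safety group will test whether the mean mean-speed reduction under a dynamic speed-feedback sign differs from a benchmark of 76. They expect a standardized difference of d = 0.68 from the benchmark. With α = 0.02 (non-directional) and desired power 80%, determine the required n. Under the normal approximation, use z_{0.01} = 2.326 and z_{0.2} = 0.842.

For a one-sample test: n = ((z_{α/2} + z_β) / d)².
z_{α/2} + z_β = 2.326 + 0.842 = 3.168.
n = (3.168 / 0.68)² = 4.659² = 21.70.
Round up.

n = 22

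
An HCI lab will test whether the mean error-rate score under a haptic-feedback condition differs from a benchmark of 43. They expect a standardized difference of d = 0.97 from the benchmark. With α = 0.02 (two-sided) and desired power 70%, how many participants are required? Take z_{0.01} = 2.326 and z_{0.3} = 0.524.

For a one-sample test: n = ((z_{α/2} + z_β) / d)².
z_{α/2} + z_β = 2.326 + 0.524 = 2.850.
n = (2.850 / 0.97)² = 2.938² = 8.63.
Round up.

n = 9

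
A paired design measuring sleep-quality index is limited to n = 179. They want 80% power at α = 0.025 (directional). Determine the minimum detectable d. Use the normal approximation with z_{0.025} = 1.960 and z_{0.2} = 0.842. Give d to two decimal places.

For a single sample (or paired design) of n = 179: d_min = (z_{α} + z_β)/√n.
z-sum = 1.960 + 0.842 = 2.802.
d_min = 2.802 / √179 = 2.802 / 13.379 = 0.209.

d_min ≈ 0.21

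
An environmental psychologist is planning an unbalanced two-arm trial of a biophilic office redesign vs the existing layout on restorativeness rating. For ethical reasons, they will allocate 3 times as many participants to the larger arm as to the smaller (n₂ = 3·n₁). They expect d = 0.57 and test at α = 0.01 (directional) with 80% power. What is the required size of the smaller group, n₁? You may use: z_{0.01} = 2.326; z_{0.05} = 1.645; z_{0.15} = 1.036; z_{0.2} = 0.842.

n₁ = 42

With allocation ratio k = n₂/n₁ = 3, Var(x̄₁−x̄₂) = σ²(1/n₁ + 1/(k·n₁)) = σ²·(k+1)/(k·n₁).
So n₁ = (1 + 1/k)·((z_{α} + z_β)/d)² = 1.333 × (3.168/0.57)².
n₁ = 1.333 × 30.89 = 41.2.
Round up: n₁ = 42, giving n₂ = 3 × 42 = 126.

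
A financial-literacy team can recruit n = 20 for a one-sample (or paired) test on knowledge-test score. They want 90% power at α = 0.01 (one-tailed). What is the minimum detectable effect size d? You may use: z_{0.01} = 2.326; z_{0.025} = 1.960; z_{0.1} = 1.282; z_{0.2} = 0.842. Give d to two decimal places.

d_min ≈ 0.81

For a single sample (or paired design) of n = 20: d_min = (z_{α} + z_β)/√n.
z-sum = 2.326 + 1.282 = 3.608.
d_min = 3.608 / √20 = 3.608 / 4.472 = 0.807.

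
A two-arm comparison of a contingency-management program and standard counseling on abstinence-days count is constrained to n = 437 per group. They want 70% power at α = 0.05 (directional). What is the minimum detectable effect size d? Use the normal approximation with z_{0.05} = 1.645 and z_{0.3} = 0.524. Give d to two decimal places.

For two independent groups of n = 437 each: d_min = (z_{α} + z_β)·√(2/n).
z-sum = 1.645 + 0.524 = 2.169.
d_min = 2.169 × √(2/437) = 2.169 × 0.0677 = 0.147.

d_min ≈ 0.15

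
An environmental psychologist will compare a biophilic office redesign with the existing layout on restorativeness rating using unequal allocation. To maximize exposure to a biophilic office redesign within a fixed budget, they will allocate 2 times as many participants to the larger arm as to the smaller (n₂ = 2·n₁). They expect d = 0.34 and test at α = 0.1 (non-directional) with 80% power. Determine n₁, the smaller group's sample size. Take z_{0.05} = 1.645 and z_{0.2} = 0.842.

With allocation ratio k = n₂/n₁ = 2, Var(x̄₁−x̄₂) = σ²(1/n₁ + 1/(k·n₁)) = σ²·(k+1)/(k·n₁).
So n₁ = (1 + 1/k)·((z_{α/2} + z_β)/d)² = 1.500 × (2.487/0.34)².
n₁ = 1.500 × 53.50 = 80.3.
Round up: n₁ = 81, giving n₂ = 2 × 81 = 162.

n₁ = 81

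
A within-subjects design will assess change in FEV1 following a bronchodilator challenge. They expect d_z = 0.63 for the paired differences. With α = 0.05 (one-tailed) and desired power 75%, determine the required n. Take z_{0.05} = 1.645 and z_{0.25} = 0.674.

n = 14 pairs

For a paired (one-sample on differences) test: n = ((z_{α} + z_β) / d)².
z_{α} + z_β = 1.645 + 0.674 = 2.319.
n = (2.319 / 0.63)² = 3.681² = 13.55.
Round up.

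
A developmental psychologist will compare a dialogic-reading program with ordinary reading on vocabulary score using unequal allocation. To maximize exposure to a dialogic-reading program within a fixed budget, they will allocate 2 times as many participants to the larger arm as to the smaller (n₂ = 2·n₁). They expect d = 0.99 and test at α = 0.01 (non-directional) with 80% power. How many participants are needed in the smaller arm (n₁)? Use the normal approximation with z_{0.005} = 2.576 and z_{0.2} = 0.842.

With allocation ratio k = n₂/n₁ = 2, Var(x̄₁−x̄₂) = σ²(1/n₁ + 1/(k·n₁)) = σ²·(k+1)/(k·n₁).
So n₁ = (1 + 1/k)·((z_{α/2} + z_β)/d)² = 1.500 × (3.418/0.99)².
n₁ = 1.500 × 11.92 = 17.9.
Round up: n₁ = 18, giving n₂ = 2 × 18 = 36.

n₁ = 18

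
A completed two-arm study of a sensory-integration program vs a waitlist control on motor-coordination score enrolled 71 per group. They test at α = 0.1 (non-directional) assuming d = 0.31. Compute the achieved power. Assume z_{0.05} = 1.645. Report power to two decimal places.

For two equal groups, power = Φ(d·√(n/2) − z_{α/2}).
d·√(n/2) = 0.31 × √(71/2) = 0.31 × 5.958 = 1.847.
z_β = 1.847 − 1.645 = 0.202.
Power = Φ(0.202) = 0.580.

power ≈ 0.58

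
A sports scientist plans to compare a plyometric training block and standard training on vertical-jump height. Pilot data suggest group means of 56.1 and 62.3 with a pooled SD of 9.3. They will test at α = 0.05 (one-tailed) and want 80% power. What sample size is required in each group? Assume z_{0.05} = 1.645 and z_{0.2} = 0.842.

n = 28 per group

Cohen's d = |M₁ − M₂| / SD_pooled = |56.1 − 62.3| / 9.3 = 6.2 / 9.3 = 0.667.
For two independent groups with equal n: n = 2·((z_{α} + z_β) / d)².
z_{α} + z_β = 1.645 + 0.842 = 2.487.
n = 2 × (2.487 / 0.667)² = 2 × 3.729² = 2 × 13.90 = 27.8.
Round up to the next whole participant.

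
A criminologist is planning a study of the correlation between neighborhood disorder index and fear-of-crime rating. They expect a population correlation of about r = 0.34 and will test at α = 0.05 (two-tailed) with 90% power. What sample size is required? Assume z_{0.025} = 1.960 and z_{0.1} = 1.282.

n = 87

Fisher's z: C = ½·ln((1+r)/(1−r)) = ½·ln(2.0303) = 0.3541.
n = ((z_{α/2} + z_β)/C)² + 3.
(1.960 + 1.282) / 0.3541 = 3.242 / 0.3541 = 9.156.
n = 9.156² + 3 = 83.83 + 3 = 86.8.
Round up.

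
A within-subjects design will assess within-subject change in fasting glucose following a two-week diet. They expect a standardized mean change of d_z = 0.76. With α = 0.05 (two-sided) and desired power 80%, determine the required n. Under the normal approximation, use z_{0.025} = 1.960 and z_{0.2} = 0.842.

n = 14 pairs

For a paired (one-sample on differences) test: n = ((z_{α/2} + z_β) / d)².
z_{α/2} + z_β = 1.960 + 0.842 = 2.802.
n = (2.802 / 0.76)² = 3.687² = 13.59.
Round up.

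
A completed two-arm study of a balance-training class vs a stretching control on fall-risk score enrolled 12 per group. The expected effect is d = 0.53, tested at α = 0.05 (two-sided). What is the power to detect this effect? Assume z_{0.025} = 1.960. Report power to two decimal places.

power ≈ 0.25

For two equal groups, power = Φ(d·√(n/2) − z_{α/2}).
d·√(n/2) = 0.53 × √(12/2) = 0.53 × 2.449 = 1.298.
z_β = 1.298 − 1.960 = -0.662.
Power = Φ(-0.662) = 0.254.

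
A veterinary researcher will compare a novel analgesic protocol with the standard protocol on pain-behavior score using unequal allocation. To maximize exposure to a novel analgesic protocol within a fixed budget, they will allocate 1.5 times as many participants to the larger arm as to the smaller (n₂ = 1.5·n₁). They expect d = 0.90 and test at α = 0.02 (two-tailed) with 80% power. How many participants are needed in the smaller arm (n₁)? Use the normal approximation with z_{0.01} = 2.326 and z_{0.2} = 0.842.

n₁ = 21

With allocation ratio k = n₂/n₁ = 1.5, Var(x̄₁−x̄₂) = σ²(1/n₁ + 1/(k·n₁)) = σ²·(k+1)/(k·n₁).
So n₁ = (1 + 1/k)·((z_{α/2} + z_β)/d)² = 1.667 × (3.168/0.90)².
n₁ = 1.667 × 12.39 = 20.7.
Round up: n₁ = 21, giving n₂ = ⌈1.5 × 21⌉ = ⌈31.5⌉ = 32.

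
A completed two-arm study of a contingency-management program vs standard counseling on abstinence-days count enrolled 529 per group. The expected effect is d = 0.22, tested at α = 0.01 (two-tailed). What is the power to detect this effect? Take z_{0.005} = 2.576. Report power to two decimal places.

power ≈ 0.84

For two equal groups, power = Φ(d·√(n/2) − z_{α/2}).
d·√(n/2) = 0.22 × √(529/2) = 0.22 × 16.263 = 3.578.
z_β = 3.578 − 2.576 = 1.002.
Power = Φ(1.002) = 0.842.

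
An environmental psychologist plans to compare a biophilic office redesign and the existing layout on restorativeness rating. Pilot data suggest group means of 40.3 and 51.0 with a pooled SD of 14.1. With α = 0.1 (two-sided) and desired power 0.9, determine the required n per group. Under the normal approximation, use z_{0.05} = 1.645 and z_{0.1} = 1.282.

n = 30 per group

Cohen's d = |M₁ − M₂| / SD_pooled = |40.3 − 51.0| / 14.1 = 10.7 / 14.1 = 0.759.
For two independent groups with equal n: n = 2·((z_{α/2} + z_β) / d)².
z_{α/2} + z_β = 1.645 + 1.282 = 2.927.
n = 2 × (2.927 / 0.759)² = 2 × 3.856² = 2 × 14.87 = 29.7.
Round up to the next whole participant.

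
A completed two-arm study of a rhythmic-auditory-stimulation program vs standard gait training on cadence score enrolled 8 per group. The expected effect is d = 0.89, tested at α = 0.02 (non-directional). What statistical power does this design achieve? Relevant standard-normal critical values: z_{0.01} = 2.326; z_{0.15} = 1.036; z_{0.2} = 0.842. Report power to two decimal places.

For two equal groups, power = Φ(d·√(n/2) − z_{α/2}).
d·√(n/2) = 0.89 × √(8/2) = 0.89 × 2.000 = 1.780.
z_β = 1.780 − 2.326 = -0.546.
Power = Φ(-0.546) = 0.293.

power ≈ 0.29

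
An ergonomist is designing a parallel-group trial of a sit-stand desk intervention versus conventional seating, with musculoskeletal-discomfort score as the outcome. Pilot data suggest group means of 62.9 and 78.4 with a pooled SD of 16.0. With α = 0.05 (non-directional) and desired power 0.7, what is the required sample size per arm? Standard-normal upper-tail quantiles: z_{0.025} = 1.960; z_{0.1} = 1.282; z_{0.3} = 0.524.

n = 14 per group

Cohen's d = |M₁ − M₂| / SD_pooled = |62.9 − 78.4| / 16.0 = 15.5 / 16.0 = 0.969.
For two independent groups with equal n: n = 2·((z_{α/2} + z_β) / d)².
z_{α/2} + z_β = 1.960 + 0.524 = 2.484.
n = 2 × (2.484 / 0.969)² = 2 × 2.563² = 2 × 6.57 = 13.1.
Round up to the next whole participant.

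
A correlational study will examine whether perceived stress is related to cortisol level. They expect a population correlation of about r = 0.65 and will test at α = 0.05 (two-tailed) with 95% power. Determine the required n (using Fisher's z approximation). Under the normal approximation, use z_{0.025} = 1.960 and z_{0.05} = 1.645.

n = 25

Fisher's z: C = ½·ln((1+r)/(1−r)) = ½·ln(4.7143) = 0.7753.
n = ((z_{α/2} + z_β)/C)² + 3.
(1.960 + 1.645) / 0.7753 = 3.605 / 0.7753 = 4.650.
n = 4.650² + 3 = 21.62 + 3 = 24.6.
Round up.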